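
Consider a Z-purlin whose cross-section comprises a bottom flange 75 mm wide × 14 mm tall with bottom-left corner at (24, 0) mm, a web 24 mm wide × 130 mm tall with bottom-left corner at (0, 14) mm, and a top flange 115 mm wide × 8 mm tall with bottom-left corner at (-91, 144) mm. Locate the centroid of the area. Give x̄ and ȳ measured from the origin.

x̄ = 13.99 mm, ȳ = 76.62 mm

Part | A | x̄ᵢ | ȳᵢ | A·x̄ᵢ | A·ȳᵢ
bottom flange | 1050.00 | 61.50 | 7.00 | 64575.00 | 7350.00
web | 3120.00 | 12.00 | 79.00 | 37440.00 | 246480.00
top flange | 920.00 | -33.50 | 148.00 | -30820.00 | 136160.00
Σ | 5090.00 |  |  | 71195.00 | 389990.00
x̄ = 71195.00 / 5090.00 = 13.99 mm
ȳ = 389990.00 / 5090.00 = 76.62 mm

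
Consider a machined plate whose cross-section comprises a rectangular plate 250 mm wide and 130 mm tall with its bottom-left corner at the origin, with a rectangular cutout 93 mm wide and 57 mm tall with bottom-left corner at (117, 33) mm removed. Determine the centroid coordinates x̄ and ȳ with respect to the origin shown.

x̄ = 117.50 mm, ȳ = 65.68 mm

Part | A | x̄ᵢ | ȳᵢ | A·x̄ᵢ | A·ȳᵢ
plate | 32500.00 | 125.00 | 65.00 | 4062500.00 | 2112500.00
hole | -5301.00 | 163.50 | 61.50 | -866713.50 | -326011.50
Σ | 27199.00 |  |  | 3195786.50 | 1786488.50
x̄ = 3195786.50 / 27199.00 = 117.50 mm
ȳ = 1786488.50 / 27199.00 = 65.68 mm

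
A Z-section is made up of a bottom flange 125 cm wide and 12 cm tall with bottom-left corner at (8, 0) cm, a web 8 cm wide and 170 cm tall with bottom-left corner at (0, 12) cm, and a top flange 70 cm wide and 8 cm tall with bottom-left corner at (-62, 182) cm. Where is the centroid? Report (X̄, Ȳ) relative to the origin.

X̄ = 28.09 cm, Ȳ = 71.66 cm

bottom flange: A = 125 × 12 = 1500.00, centroid at (70.50, 6.00).
web: A = 8 × 170 = 1360.00, centroid at (4.00, 97.00).
top flange: A = 70 × 8 = 560.00, centroid at (-27.00, 186.00).
ΣA = 3420.00 cm², ΣAX̄ = 96070.00 cm³, ΣAȲ = 245080.00 cm³.
X̄ = 96070.00/3420.00 = 28.09 cm; Ȳ = 245080.00/3420.00 = 71.66 cm.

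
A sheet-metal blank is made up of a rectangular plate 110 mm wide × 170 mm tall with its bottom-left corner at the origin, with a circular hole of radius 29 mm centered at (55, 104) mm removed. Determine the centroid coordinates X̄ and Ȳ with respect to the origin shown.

Part | A | x̄ᵢ | ȳᵢ | A·x̄ᵢ | A·ȳᵢ
plate | 18700.00 | 55.00 | 85.00 | 1028500.00 | 1589500.00
hole | -2642.08 | 55.00 | 104.00 | -145314.37 | -274776.26
Σ | 16057.92 |  |  | 883185.63 | 1314723.74
X̄ = 883185.63 / 16057.92 = 55.00 mm
Ȳ = 1314723.74 / 16057.92 = 81.87 mm

X̄ = 55.00 mm, Ȳ = 81.87 mm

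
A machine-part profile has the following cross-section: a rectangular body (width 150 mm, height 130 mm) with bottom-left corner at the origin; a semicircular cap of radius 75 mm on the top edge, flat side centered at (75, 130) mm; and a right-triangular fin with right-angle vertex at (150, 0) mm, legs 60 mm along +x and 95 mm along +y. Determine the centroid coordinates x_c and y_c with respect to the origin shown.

rectangular body: A = 150 × 130 = 19500.00, centroid at (75.00, 65.00).
semicircular top: A = ½π·75² = 8835.73, centroid at (75.00, 161.83).
triangular fin: A = ½·60·95 = 2850.00, centroid at (170.00, 31.67).
ΣA = 31185.73 mm², ΣAx_c = 2609679.70 mm³, ΣAy_c = 2787644.81 mm³.
x_c = 2609679.70/31185.73 = 83.68 mm; y_c = 2787644.81/31185.73 = 89.39 mm.

x_c = 83.68 mm, y_c = 89.39 mm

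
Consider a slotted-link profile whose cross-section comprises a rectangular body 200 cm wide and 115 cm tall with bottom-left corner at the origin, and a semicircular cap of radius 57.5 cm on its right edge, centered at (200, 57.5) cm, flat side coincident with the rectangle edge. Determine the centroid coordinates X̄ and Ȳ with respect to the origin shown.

rectangular body: A = 200 × 115 = 23000.00, centroid at (100.00, 57.50).
semicircular end: A = ½π·57.5² = 5193.45, centroid at (224.40, 57.50).
ΣA = 28193.45 cm²
ΣAX̄ = (23000.00)(100.00) + (5193.45)(224.40) = 3465428.65 cm³
ΣAȲ = (23000.00)(57.50) + (5193.45)(57.50) = 1621123.11 cm³
X̄ = 3465428.65 / 28193.45 = 122.92 cm
Ȳ = 1621123.11 / 28193.45 = 57.50 cm

X̄ = 122.92 cm, Ȳ = 57.50 cm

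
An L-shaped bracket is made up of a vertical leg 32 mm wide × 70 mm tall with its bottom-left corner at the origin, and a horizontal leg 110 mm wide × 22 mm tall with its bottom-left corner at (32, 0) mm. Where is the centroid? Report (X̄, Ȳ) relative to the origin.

X̄ = 52.87 mm, Ȳ = 22.54 mm

vertical leg: A = 32 × 70 = 2240.00, centroid at (16.00, 35.00).
horizontal leg: A = 110 × 22 = 2420.00, centroid at (87.00, 11.00).
ΣA = 4660.00 mm²
ΣAX̄ = (2240.00)(16.00) + (2420.00)(87.00) = 246380.00 mm³
ΣAȲ = (2240.00)(35.00) + (2420.00)(11.00) = 105020.00 mm³
X̄ = 246380.00 / 4660.00 = 52.87 mm
Ȳ = 105020.00 / 4660.00 = 22.54 mm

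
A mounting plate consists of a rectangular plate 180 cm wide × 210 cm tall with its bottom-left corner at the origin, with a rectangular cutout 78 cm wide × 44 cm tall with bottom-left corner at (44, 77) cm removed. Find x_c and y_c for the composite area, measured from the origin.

plate: A = 180 × 210 = 37800.00, centroid at (90.00, 105.00).
hole: A = −(78 × 44) = -3432.00, centroid at (83.00, 99.00).
ΣA = 34368.00 cm²
ΣAx_c = (37800.00)(90.00) + (-3432.00)(83.00) = 3117144.00 cm³
ΣAy_c = (37800.00)(105.00) + (-3432.00)(99.00) = 3629232.00 cm³
x_c = 3117144.00 / 34368.00 = 90.70 cm
y_c = 3629232.00 / 34368.00 = 105.60 cm

x_c = 90.70 cm, y_c = 105.60 cm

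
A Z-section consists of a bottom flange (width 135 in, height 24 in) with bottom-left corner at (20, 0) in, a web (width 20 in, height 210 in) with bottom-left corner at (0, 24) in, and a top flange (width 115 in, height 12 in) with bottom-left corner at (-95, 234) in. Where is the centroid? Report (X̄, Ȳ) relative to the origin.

bottom flange: A = 135 × 24 = 3240.00, centroid at (87.50, 12.00).
web: A = 20 × 210 = 4200.00, centroid at (10.00, 129.00).
top flange: A = 115 × 12 = 1380.00, centroid at (-37.50, 240.00).
ΣA = 8820.00 in²
ΣAX̄ = (3240.00)(87.50) + (4200.00)(10.00) + (1380.00)(-37.50) = 273750.00 in³
ΣAȲ = (3240.00)(12.00) + (4200.00)(129.00) + (1380.00)(240.00) = 911880.00 in³
X̄ = 273750.00 / 8820.00 = 31.04 in
Ȳ = 911880.00 / 8820.00 = 103.39 in

X̄ = 31.04 in, Ȳ = 103.39 in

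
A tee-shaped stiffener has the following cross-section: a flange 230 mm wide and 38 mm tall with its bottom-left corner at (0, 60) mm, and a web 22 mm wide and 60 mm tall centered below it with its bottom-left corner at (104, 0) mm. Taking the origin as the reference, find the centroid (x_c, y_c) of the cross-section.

x_c = 115.00 mm, y_c = 72.57 mm

web: A = 22 × 60 = 1320.00, centroid at (115.00, 30.00).
flange: A = 230 × 38 = 8740.00, centroid at (115.00, 79.00).
ΣA = 10060.00 mm², ΣAx_c = 1156900.00 mm³, ΣAy_c = 730060.00 mm³.
x_c = 1156900.00/10060.00 = 115.00 mm; y_c = 730060.00/10060.00 = 72.57 mm.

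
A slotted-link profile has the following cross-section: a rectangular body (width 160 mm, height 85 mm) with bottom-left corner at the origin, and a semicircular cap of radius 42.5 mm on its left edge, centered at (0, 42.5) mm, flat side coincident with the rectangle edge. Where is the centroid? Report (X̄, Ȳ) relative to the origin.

rectangular body: A = 160 × 85 = 13600.00, centroid at (80.00, 42.50).
semicircular end: A = ½π·42.5² = 2837.25, centroid at (-18.04, 42.50).
ΣA = 16437.25 mm²
ΣAX̄ = (13600.00)(80.00) + (2837.25)(-18.04) = 1036822.92 mm³
ΣAȲ = (13600.00)(42.50) + (2837.25)(42.50) = 698583.16 mm³
X̄ = 1036822.92 / 16437.25 = 63.08 mm
Ȳ = 698583.16 / 16437.25 = 42.50 mm

X̄ = 63.08 mm, Ȳ = 42.50 mm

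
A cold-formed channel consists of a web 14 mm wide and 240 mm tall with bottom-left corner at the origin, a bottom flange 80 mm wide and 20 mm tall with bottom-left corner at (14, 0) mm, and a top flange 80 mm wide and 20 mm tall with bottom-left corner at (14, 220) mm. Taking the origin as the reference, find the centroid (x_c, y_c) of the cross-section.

Part | A | x̄ᵢ | ȳᵢ | A·x̄ᵢ | A·ȳᵢ
web | 3360.00 | 7.00 | 120.00 | 23520.00 | 403200.00
bottom flange | 1600.00 | 54.00 | 10.00 | 86400.00 | 16000.00
top flange | 1600.00 | 54.00 | 230.00 | 86400.00 | 368000.00
Σ | 6560.00 |  |  | 196320.00 | 787200.00
x_c = 196320.00 / 6560.00 = 29.93 mm
y_c = 787200.00 / 6560.00 = 120.00 mm

x_c = 29.93 mm, y_c = 120.00 mm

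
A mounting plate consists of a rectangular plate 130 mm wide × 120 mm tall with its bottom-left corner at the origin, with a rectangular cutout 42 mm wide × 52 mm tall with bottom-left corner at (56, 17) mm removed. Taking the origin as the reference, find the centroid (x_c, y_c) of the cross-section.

x_c = 63.05 mm, y_c = 62.77 mm

plate: A = 130 × 120 = 15600.00, centroid at (65.00, 60.00).
hole: A = −(42 × 52) = -2184.00, centroid at (77.00, 43.00).
ΣA = 13416.00 mm²
ΣAx_c = (15600.00)(65.00) + (-2184.00)(77.00) = 845832.00 mm³
ΣAy_c = (15600.00)(60.00) + (-2184.00)(43.00) = 842088.00 mm³
x_c = 845832.00 / 13416.00 = 63.05 mm
y_c = 842088.00 / 13416.00 = 62.77 mm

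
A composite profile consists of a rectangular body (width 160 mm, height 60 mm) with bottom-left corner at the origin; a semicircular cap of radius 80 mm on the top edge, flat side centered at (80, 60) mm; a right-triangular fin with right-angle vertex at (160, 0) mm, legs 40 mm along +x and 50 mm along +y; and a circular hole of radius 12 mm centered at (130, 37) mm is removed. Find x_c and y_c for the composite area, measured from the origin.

rectangular body: A = 160 × 60 = 9600.00, centroid at (80.00, 30.00).
semicircular top: A = ½π·80² = 10053.10, centroid at (80.00, 93.95).
triangular fin: A = ½·40·50 = 1000.00, centroid at (173.33, 16.67).
hole: A = −π·12² = -452.39, centroid at (130.00, 37.00).
ΣA = 20200.71 mm²
ΣAx_c = (9600.00)(80.00) + (10053.10)(80.00) + (1000.00)(173.33) + (-452.39)(130.00) = 1686770.44 mm³
ΣAy_c = (9600.00)(30.00) + (10053.10)(93.95) + (1000.00)(16.67) + (-452.39)(37.00) = 1232447.38 mm³
x_c = 1686770.44 / 20200.71 = 83.50 mm
y_c = 1232447.38 / 20200.71 = 61.01 mm

x_c = 83.50 mm, y_c = 61.01 mm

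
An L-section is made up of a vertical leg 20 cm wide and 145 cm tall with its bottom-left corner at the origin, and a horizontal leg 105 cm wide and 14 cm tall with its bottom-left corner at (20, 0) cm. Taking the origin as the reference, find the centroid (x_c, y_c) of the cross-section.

vertical leg: A = 20 × 145 = 2900.00, centroid at (10.00, 72.50).
horizontal leg: A = 105 × 14 = 1470.00, centroid at (72.50, 7.00).
ΣA = 4370.00 cm², ΣAx_c = 135575.00 cm³, ΣAy_c = 220540.00 cm³.
x_c = 135575.00/4370.00 = 31.02 cm; y_c = 220540.00/4370.00 = 50.47 cm.

x_c = 31.02 cm, y_c = 50.47 cm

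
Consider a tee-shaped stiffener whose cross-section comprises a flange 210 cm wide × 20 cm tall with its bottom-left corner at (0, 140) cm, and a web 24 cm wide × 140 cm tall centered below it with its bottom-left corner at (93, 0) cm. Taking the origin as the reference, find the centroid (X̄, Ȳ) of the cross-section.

web: A = 24 × 140 = 3360.00, centroid at (105.00, 70.00).
flange: A = 210 × 20 = 4200.00, centroid at (105.00, 150.00).
ΣA = 7560.00 cm²
ΣAX̄ = (3360.00)(105.00) + (4200.00)(105.00) = 793800.00 cm³
ΣAȲ = (3360.00)(70.00) + (4200.00)(150.00) = 865200.00 cm³
X̄ = 793800.00 / 7560.00 = 105.00 cm
Ȳ = 865200.00 / 7560.00 = 114.44 cm

X̄ = 105.00 cm, Ȳ = 114.44 cm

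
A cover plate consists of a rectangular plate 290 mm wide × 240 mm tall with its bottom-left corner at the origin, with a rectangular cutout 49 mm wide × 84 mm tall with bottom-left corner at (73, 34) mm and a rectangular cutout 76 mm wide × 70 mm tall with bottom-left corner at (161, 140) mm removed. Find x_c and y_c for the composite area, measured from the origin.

plate: A = 290 × 240 = 69600.00, centroid at (145.00, 120.00).
hole 1: A = −(49 × 84) = -4116.00, centroid at (97.50, 76.00).
hole 2: A = −(76 × 70) = -5320.00, centroid at (199.00, 175.00).
ΣA = 60164.00 mm², ΣAx_c = 8632010.00 mm³, ΣAy_c = 7108184.00 mm³.
x_c = 8632010.00/60164.00 = 143.47 mm; y_c = 7108184.00/60164.00 = 118.15 mm.

x_c = 143.47 mm, y_c = 118.15 mm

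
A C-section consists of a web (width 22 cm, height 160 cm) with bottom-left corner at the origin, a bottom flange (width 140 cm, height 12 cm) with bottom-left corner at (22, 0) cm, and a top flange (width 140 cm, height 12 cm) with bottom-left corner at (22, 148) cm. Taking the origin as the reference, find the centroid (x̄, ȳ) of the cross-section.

web: A = 22 × 160 = 3520.00, centroid at (11.00, 80.00).
bottom flange: A = 140 × 12 = 1680.00, centroid at (92.00, 6.00).
top flange: A = 140 × 12 = 1680.00, centroid at (92.00, 154.00).
ΣA = 6880.00 cm²
ΣAx̄ = (3520.00)(11.00) + (1680.00)(92.00) + (1680.00)(92.00) = 347840.00 cm³
ΣAȳ = (3520.00)(80.00) + (1680.00)(6.00) + (1680.00)(154.00) = 550400.00 cm³
x̄ = 347840.00 / 6880.00 = 50.56 cm
ȳ = 550400.00 / 6880.00 = 80.00 cm

x̄ = 50.56 cm, ȳ = 80.00 cm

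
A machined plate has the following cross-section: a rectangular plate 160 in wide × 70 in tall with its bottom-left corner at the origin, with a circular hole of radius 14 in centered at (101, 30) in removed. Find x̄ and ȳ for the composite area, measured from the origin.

x̄ = 78.78 in, ȳ = 35.29 in

Part | A | x̄ᵢ | ȳᵢ | A·x̄ᵢ | A·ȳᵢ
plate | 11200.00 | 80.00 | 35.00 | 896000.00 | 392000.00
hole | -615.75 | 101.00 | 30.00 | -62190.97 | -18472.56
Σ | 10584.25 |  |  | 833809.03 | 373527.44
x̄ = 833809.03 / 10584.25 = 78.78 in
ȳ = 373527.44 / 10584.25 = 35.29 in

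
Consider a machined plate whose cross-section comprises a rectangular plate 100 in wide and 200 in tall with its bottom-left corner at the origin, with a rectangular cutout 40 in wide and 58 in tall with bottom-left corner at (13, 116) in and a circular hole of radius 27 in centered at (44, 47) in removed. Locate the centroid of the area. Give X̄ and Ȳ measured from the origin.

plate: A = 100 × 200 = 20000.00, centroid at (50.00, 100.00).
hole 1: A = −(40 × 58) = -2320.00, centroid at (33.00, 145.00).
hole 2: A = −π·27² = -2290.22, centroid at (44.00, 47.00).
ΣA = 15389.78 in²
ΣAX̄ = (20000.00)(50.00) + (-2320.00)(33.00) + (-2290.22)(44.00) = 822670.27 in³
ΣAȲ = (20000.00)(100.00) + (-2320.00)(145.00) + (-2290.22)(47.00) = 1555959.61 in³
X̄ = 822670.27 / 15389.78 = 53.46 in
Ȳ = 1555959.61 / 15389.78 = 101.10 in

X̄ = 53.46 in, Ȳ = 101.10 in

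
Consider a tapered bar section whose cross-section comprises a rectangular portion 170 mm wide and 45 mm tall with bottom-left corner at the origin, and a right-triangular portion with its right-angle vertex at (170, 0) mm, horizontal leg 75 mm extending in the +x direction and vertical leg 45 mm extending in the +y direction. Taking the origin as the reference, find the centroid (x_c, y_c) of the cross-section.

Part | A | x̄ᵢ | ȳᵢ | A·x̄ᵢ | A·ȳᵢ
rectangular portion | 7650.00 | 85.00 | 22.50 | 650250.00 | 172125.00
triangular portion | 1687.50 | 195.00 | 15.00 | 329062.50 | 25312.50
Σ | 9337.50 |  |  | 979312.50 | 197437.50
x_c = 979312.50 / 9337.50 = 104.88 mm
y_c = 197437.50 / 9337.50 = 21.14 mm

x_c = 104.88 mm, y_c = 21.14 mm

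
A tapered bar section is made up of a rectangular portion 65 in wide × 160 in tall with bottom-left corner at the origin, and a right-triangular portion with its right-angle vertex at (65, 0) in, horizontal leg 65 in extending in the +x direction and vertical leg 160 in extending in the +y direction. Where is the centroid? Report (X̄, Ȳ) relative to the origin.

rectangular portion: A = 65 × 160 = 10400.00, centroid at (32.50, 80.00).
triangular portion: A = ½·65·160 = 5200.00, centroid at (86.67, 53.33).
ΣA = 15600.00 in²
ΣAX̄ = (10400.00)(32.50) + (5200.00)(86.67) = 788666.67 in³
ΣAȲ = (10400.00)(80.00) + (5200.00)(53.33) = 1109333.33 in³
X̄ = 788666.67 / 15600.00 = 50.56 in
Ȳ = 1109333.33 / 15600.00 = 71.11 in

X̄ = 50.56 in, Ȳ = 71.11 in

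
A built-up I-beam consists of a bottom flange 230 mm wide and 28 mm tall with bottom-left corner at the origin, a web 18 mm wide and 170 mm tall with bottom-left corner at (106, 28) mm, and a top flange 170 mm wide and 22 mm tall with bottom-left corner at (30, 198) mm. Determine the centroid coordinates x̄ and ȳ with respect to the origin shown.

Part | A | x̄ᵢ | ȳᵢ | A·x̄ᵢ | A·ȳᵢ
bottom flange | 6440.00 | 115.00 | 14.00 | 740600.00 | 90160.00
web | 3060.00 | 115.00 | 113.00 | 351900.00 | 345780.00
top flange | 3740.00 | 115.00 | 209.00 | 430100.00 | 781660.00
Σ | 13240.00 |  |  | 1522600.00 | 1217600.00
x̄ = 1522600.00 / 13240.00 = 115.00 mm
ȳ = 1217600.00 / 13240.00 = 91.96 mm

x̄ = 115.00 mm, ȳ = 91.96 mm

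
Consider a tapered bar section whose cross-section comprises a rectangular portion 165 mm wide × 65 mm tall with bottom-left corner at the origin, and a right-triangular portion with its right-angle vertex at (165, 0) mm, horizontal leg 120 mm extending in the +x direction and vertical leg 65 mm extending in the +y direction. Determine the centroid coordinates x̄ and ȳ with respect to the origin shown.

rectangular portion: A = 165 × 65 = 10725.00, centroid at (82.50, 32.50).
triangular portion: A = ½·120·65 = 3900.00, centroid at (205.00, 21.67).
ΣA = 14625.00 mm², ΣAx̄ = 1684312.50 mm³, ΣAȳ = 433062.50 mm³.
x̄ = 1684312.50/14625.00 = 115.17 mm; ȳ = 433062.50/14625.00 = 29.61 mm.

x̄ = 115.17 mm, ȳ = 29.61 mm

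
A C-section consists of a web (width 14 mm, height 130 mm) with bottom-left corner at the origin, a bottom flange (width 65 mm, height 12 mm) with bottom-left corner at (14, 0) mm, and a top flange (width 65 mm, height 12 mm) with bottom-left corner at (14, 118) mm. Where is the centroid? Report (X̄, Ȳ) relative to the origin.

web: A = 14 × 130 = 1820.00, centroid at (7.00, 65.00).
bottom flange: A = 65 × 12 = 780.00, centroid at (46.50, 6.00).
top flange: A = 65 × 12 = 780.00, centroid at (46.50, 124.00).
ΣA = 3380.00 mm²
ΣAX̄ = (1820.00)(7.00) + (780.00)(46.50) + (780.00)(46.50) = 85280.00 mm³
ΣAȲ = (1820.00)(65.00) + (780.00)(6.00) + (780.00)(124.00) = 219700.00 mm³
X̄ = 85280.00 / 3380.00 = 25.23 mm
Ȳ = 219700.00 / 3380.00 = 65.00 mm

X̄ = 25.23 mm, Ȳ = 65.00 mm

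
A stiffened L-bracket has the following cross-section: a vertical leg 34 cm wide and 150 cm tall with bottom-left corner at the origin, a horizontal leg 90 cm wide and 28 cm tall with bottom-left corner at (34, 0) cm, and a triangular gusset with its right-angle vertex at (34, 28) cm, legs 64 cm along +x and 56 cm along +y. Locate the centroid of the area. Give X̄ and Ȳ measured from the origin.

vertical leg: A = 34 × 150 = 5100.00, centroid at (17.00, 75.00).
horizontal leg: A = 90 × 28 = 2520.00, centroid at (79.00, 14.00).
gusset: A = ½·64·56 = 1792.00, centroid at (55.33, 46.67).
ΣA = 9412.00 cm², ΣAX̄ = 384937.33 cm³, ΣAȲ = 501406.67 cm³.
X̄ = 384937.33/9412.00 = 40.90 cm; Ȳ = 501406.67/9412.00 = 53.27 cm.

X̄ = 40.90 cm, Ȳ = 53.27 cm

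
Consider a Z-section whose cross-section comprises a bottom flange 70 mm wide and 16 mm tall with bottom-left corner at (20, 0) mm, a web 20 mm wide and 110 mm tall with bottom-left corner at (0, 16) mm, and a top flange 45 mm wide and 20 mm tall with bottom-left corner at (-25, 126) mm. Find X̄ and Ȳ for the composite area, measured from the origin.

X̄ = 19.28 mm, Ȳ = 68.14 mm

Part | A | x̄ᵢ | ȳᵢ | A·x̄ᵢ | A·ȳᵢ
bottom flange | 1120.00 | 55.00 | 8.00 | 61600.00 | 8960.00
web | 2200.00 | 10.00 | 71.00 | 22000.00 | 156200.00
top flange | 900.00 | -2.50 | 136.00 | -2250.00 | 122400.00
Σ | 4220.00 |  |  | 81350.00 | 287560.00
X̄ = 81350.00 / 4220.00 = 19.28 mm
Ȳ = 287560.00 / 4220.00 = 68.14 mm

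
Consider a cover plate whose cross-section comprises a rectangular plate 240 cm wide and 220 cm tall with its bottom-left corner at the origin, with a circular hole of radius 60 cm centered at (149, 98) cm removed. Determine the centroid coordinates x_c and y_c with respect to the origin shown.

x_c = 112.09 cm, y_c = 113.27 cm

plate: A = 240 × 220 = 52800.00, centroid at (120.00, 110.00).
hole: A = −π·60² = -11309.73, centroid at (149.00, 98.00).
ΣA = 41490.27 cm²
ΣAx_c = (52800.00)(120.00) + (-11309.73)(149.00) = 4650849.70 cm³
ΣAy_c = (52800.00)(110.00) + (-11309.73)(98.00) = 4699646.11 cm³
x_c = 4650849.70 / 41490.27 = 112.09 cm
y_c = 4699646.11 / 41490.27 = 113.27 cm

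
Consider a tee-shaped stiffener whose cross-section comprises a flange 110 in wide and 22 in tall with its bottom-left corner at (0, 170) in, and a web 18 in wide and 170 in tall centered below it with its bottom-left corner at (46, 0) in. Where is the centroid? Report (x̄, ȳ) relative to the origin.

x̄ = 55.00 in, ȳ = 127.39 in

web: A = 18 × 170 = 3060.00, centroid at (55.00, 85.00).
flange: A = 110 × 22 = 2420.00, centroid at (55.00, 181.00).
ΣA = 5480.00 in²
ΣAx̄ = (3060.00)(55.00) + (2420.00)(55.00) = 301400.00 in³
ΣAȳ = (3060.00)(85.00) + (2420.00)(181.00) = 698120.00 in³
x̄ = 301400.00 / 5480.00 = 55.00 in
ȳ = 698120.00 / 5480.00 = 127.39 in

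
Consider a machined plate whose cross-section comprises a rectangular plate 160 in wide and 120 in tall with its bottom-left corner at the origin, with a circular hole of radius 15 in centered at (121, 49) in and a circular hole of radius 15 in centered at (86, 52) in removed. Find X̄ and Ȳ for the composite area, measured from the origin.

X̄ = 78.13 in, Ȳ = 60.76 in

plate: A = 160 × 120 = 19200.00, centroid at (80.00, 60.00).
hole 1: A = −π·15² = -706.86, centroid at (121.00, 49.00).
hole 2: A = −π·15² = -706.86, centroid at (86.00, 52.00).
ΣA = 17786.28 in²
ΣAX̄ = (19200.00)(80.00) + (-706.86)(121.00) + (-706.86)(86.00) = 1389680.32 in³
ΣAȲ = (19200.00)(60.00) + (-706.86)(49.00) + (-706.86)(52.00) = 1080607.31 in³
X̄ = 1389680.32 / 17786.28 = 78.13 in
Ȳ = 1080607.31 / 17786.28 = 60.76 in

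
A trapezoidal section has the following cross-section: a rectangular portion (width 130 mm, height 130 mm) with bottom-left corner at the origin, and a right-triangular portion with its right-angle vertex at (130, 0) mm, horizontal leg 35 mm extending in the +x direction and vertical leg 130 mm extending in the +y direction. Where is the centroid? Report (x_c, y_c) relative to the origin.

Part | A | x̄ᵢ | ȳᵢ | A·x̄ᵢ | A·ȳᵢ
rectangular portion | 16900.00 | 65.00 | 65.00 | 1098500.00 | 1098500.00
triangular portion | 2275.00 | 141.67 | 43.33 | 322291.67 | 98583.33
Σ | 19175.00 |  |  | 1420791.67 | 1197083.33
x_c = 1420791.67 / 19175.00 = 74.10 mm
y_c = 1197083.33 / 19175.00 = 62.43 mm

x_c = 74.10 mm, y_c = 62.43 mm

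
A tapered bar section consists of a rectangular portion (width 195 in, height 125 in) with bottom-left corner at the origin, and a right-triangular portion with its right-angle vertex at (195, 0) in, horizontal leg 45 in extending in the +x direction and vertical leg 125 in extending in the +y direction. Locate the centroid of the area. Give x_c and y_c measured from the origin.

x_c = 109.14 in, y_c = 60.34 in

rectangular portion: A = 195 × 125 = 24375.00, centroid at (97.50, 62.50).
triangular portion: A = ½·45·125 = 2812.50, centroid at (210.00, 41.67).
ΣA = 27187.50 in², ΣAx_c = 2967187.50 in³, ΣAy_c = 1640625.00 in³.
x_c = 2967187.50/27187.50 = 109.14 in; y_c = 1640625.00/27187.50 = 60.34 in.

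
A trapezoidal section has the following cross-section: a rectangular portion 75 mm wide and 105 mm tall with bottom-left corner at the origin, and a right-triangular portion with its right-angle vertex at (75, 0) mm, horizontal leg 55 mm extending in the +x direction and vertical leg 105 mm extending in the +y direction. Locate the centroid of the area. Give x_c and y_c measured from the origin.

x_c = 52.48 mm, y_c = 47.80 mm

Part | A | x̄ᵢ | ȳᵢ | A·x̄ᵢ | A·ȳᵢ
rectangular portion | 7875.00 | 37.50 | 52.50 | 295312.50 | 413437.50
triangular portion | 2887.50 | 93.33 | 35.00 | 269500.00 | 101062.50
Σ | 10762.50 |  |  | 564812.50 | 514500.00
x_c = 564812.50 / 10762.50 = 52.48 mm
y_c = 514500.00 / 10762.50 = 47.80 mm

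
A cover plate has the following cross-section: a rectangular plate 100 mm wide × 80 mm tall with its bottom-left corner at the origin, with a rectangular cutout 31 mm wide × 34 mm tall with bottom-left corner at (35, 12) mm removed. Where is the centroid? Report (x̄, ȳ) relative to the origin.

x̄ = 49.92 mm, ȳ = 41.67 mm

plate: A = 100 × 80 = 8000.00, centroid at (50.00, 40.00).
hole: A = −(31 × 34) = -1054.00, centroid at (50.50, 29.00).
ΣA = 6946.00 mm²
ΣAx̄ = (8000.00)(50.00) + (-1054.00)(50.50) = 346773.00 mm³
ΣAȳ = (8000.00)(40.00) + (-1054.00)(29.00) = 289434.00 mm³
x̄ = 346773.00 / 6946.00 = 49.92 mm
ȳ = 289434.00 / 6946.00 = 41.67 mm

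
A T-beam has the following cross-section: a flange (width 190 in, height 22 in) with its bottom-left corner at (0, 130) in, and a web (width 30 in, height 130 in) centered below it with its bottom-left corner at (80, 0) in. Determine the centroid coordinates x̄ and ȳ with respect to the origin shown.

web: A = 30 × 130 = 3900.00, centroid at (95.00, 65.00).
flange: A = 190 × 22 = 4180.00, centroid at (95.00, 141.00).
ΣA = 8080.00 in², ΣAx̄ = 767600.00 in³, ΣAȳ = 842880.00 in³.
x̄ = 767600.00/8080.00 = 95.00 in; ȳ = 842880.00/8080.00 = 104.32 in.

x̄ = 95.00 in, ȳ = 104.32 in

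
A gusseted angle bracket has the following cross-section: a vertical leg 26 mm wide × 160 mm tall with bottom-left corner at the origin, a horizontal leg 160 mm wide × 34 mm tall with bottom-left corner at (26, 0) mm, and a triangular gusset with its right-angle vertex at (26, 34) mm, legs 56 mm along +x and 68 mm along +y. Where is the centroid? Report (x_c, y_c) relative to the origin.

vertical leg: A = 26 × 160 = 4160.00, centroid at (13.00, 80.00).
horizontal leg: A = 160 × 34 = 5440.00, centroid at (106.00, 17.00).
gusset: A = ½·56·68 = 1904.00, centroid at (44.67, 56.67).
ΣA = 11504.00 mm²
ΣAx_c = (4160.00)(13.00) + (5440.00)(106.00) + (1904.00)(44.67) = 715765.33 mm³
ΣAy_c = (4160.00)(80.00) + (5440.00)(17.00) + (1904.00)(56.67) = 533173.33 mm³
x_c = 715765.33 / 11504.00 = 62.22 mm
y_c = 533173.33 / 11504.00 = 46.35 mm

x_c = 62.22 mm, y_c = 46.35 mm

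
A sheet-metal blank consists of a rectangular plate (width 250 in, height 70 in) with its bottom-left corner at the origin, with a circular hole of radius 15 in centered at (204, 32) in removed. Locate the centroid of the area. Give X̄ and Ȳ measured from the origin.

Part | A | x̄ᵢ | ȳᵢ | A·x̄ᵢ | A·ȳᵢ
plate | 17500.00 | 125.00 | 35.00 | 2187500.00 | 612500.00
hole | -706.86 | 204.00 | 32.00 | -144199.10 | -22619.47
Σ | 16793.14 |  |  | 2043300.90 | 589880.53
X̄ = 2043300.90 / 16793.14 = 121.67 in
Ȳ = 589880.53 / 16793.14 = 35.13 in

X̄ = 121.67 in, Ȳ = 35.13 in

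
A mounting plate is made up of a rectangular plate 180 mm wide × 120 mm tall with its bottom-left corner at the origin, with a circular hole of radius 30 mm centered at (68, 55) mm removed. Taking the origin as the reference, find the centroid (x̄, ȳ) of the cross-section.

x̄ = 93.31 mm, ȳ = 60.75 mm

plate: A = 180 × 120 = 21600.00, centroid at (90.00, 60.00).
hole: A = −π·30² = -2827.43, centroid at (68.00, 55.00).
ΣA = 18772.57 mm²
ΣAx̄ = (21600.00)(90.00) + (-2827.43)(68.00) = 1751734.53 mm³
ΣAȳ = (21600.00)(60.00) + (-2827.43)(55.00) = 1140491.16 mm³
x̄ = 1751734.53 / 18772.57 = 93.31 mm
ȳ = 1140491.16 / 18772.57 = 60.75 mm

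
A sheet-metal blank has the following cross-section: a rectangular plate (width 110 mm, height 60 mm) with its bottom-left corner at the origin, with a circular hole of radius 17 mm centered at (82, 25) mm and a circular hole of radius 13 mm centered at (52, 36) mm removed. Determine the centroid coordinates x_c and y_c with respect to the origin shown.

Part | A | x̄ᵢ | ȳᵢ | A·x̄ᵢ | A·ȳᵢ
plate | 6600.00 | 55.00 | 30.00 | 363000.00 | 198000.00
hole 1 | -907.92 | 82.00 | 25.00 | -74449.46 | -22698.01
hole 2 | -530.93 | 52.00 | 36.00 | -27608.32 | -19113.45
Σ | 5161.15 |  |  | 260942.22 | 156188.54
x_c = 260942.22 / 5161.15 = 50.56 mm
y_c = 156188.54 / 5161.15 = 30.26 mm

x_c = 50.56 mm, y_c = 30.26 mm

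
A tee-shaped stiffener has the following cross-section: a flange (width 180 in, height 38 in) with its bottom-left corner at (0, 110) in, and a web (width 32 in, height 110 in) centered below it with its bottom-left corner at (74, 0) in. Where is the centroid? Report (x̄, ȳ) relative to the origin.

x̄ = 90.00 in, ȳ = 103.86 in

web: A = 32 × 110 = 3520.00, centroid at (90.00, 55.00).
flange: A = 180 × 38 = 6840.00, centroid at (90.00, 129.00).
ΣA = 10360.00 in²
ΣAx̄ = (3520.00)(90.00) + (6840.00)(90.00) = 932400.00 in³
ΣAȳ = (3520.00)(55.00) + (6840.00)(129.00) = 1075960.00 in³
x̄ = 932400.00 / 10360.00 = 90.00 in
ȳ = 1075960.00 / 10360.00 = 103.86 in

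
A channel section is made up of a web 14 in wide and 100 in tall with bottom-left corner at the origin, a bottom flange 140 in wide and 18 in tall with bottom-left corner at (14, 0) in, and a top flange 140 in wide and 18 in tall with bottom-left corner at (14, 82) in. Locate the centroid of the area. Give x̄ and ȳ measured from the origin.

Part | A | x̄ᵢ | ȳᵢ | A·x̄ᵢ | A·ȳᵢ
web | 1400.00 | 7.00 | 50.00 | 9800.00 | 70000.00
bottom flange | 2520.00 | 84.00 | 9.00 | 211680.00 | 22680.00
top flange | 2520.00 | 84.00 | 91.00 | 211680.00 | 229320.00
Σ | 6440.00 |  |  | 433160.00 | 322000.00
x̄ = 433160.00 / 6440.00 = 67.26 in
ȳ = 322000.00 / 6440.00 = 50.00 in

x̄ = 67.26 in, ȳ = 50.00 in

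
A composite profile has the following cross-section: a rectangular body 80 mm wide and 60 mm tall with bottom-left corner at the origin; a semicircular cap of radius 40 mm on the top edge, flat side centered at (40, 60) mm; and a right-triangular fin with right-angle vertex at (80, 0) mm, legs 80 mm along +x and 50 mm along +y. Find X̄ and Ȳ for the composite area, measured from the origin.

X̄ = 54.32 mm, Ȳ = 39.81 mm

rectangular body: A = 80 × 60 = 4800.00, centroid at (40.00, 30.00).
semicircular top: A = ½π·40² = 2513.27, centroid at (40.00, 76.98).
triangular fin: A = ½·80·50 = 2000.00, centroid at (106.67, 16.67).
ΣA = 9313.27 mm²
ΣAX̄ = (4800.00)(40.00) + (2513.27)(40.00) + (2000.00)(106.67) = 505864.30 mm³
ΣAȲ = (4800.00)(30.00) + (2513.27)(76.98) + (2000.00)(16.67) = 370796.45 mm³
X̄ = 505864.30 / 9313.27 = 54.32 mm
Ȳ = 370796.45 / 9313.27 = 39.81 mm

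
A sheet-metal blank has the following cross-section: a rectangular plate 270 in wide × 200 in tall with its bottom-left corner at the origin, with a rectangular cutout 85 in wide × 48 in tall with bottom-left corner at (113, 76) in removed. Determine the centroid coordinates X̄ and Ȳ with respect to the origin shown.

Part | A | x̄ᵢ | ȳᵢ | A·x̄ᵢ | A·ȳᵢ
plate | 54000.00 | 135.00 | 100.00 | 7290000.00 | 5400000.00
hole | -4080.00 | 155.50 | 100.00 | -634440.00 | -408000.00
Σ | 49920.00 |  |  | 6655560.00 | 4992000.00
X̄ = 6655560.00 / 49920.00 = 133.32 in
Ȳ = 4992000.00 / 49920.00 = 100.00 in

X̄ = 133.32 in, Ȳ = 100.00 in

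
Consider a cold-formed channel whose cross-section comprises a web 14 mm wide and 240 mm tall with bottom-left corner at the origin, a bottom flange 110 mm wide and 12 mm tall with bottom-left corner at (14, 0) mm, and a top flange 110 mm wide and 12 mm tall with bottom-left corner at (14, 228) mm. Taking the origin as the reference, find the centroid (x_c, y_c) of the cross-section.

Part | A | x̄ᵢ | ȳᵢ | A·x̄ᵢ | A·ȳᵢ
web | 3360.00 | 7.00 | 120.00 | 23520.00 | 403200.00
bottom flange | 1320.00 | 69.00 | 6.00 | 91080.00 | 7920.00
top flange | 1320.00 | 69.00 | 234.00 | 91080.00 | 308880.00
Σ | 6000.00 |  |  | 205680.00 | 720000.00
x_c = 205680.00 / 6000.00 = 34.28 mm
y_c = 720000.00 / 6000.00 = 120.00 mm

x_c = 34.28 mm, y_c = 120.00 mm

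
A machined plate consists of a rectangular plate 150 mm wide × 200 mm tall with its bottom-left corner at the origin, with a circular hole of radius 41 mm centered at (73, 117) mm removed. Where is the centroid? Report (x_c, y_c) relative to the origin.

plate: A = 150 × 200 = 30000.00, centroid at (75.00, 100.00).
hole: A = −π·41² = -5281.02, centroid at (73.00, 117.00).
ΣA = 24718.98 mm²
ΣAx_c = (30000.00)(75.00) + (-5281.02)(73.00) = 1864485.74 mm³
ΣAy_c = (30000.00)(100.00) + (-5281.02)(117.00) = 2382120.98 mm³
x_c = 1864485.74 / 24718.98 = 75.43 mm
y_c = 2382120.98 / 24718.98 = 96.37 mm

x_c = 75.43 mm, y_c = 96.37 mm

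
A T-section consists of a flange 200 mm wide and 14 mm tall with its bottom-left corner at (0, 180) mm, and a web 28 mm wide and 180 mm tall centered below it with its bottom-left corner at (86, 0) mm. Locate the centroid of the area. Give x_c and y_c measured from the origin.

x_c = 100.00 mm, y_c = 124.64 mm

web: A = 28 × 180 = 5040.00, centroid at (100.00, 90.00).
flange: A = 200 × 14 = 2800.00, centroid at (100.00, 187.00).
ΣA = 7840.00 mm², ΣAx_c = 784000.00 mm³, ΣAy_c = 977200.00 mm³.
x_c = 784000.00/7840.00 = 100.00 mm; y_c = 977200.00/7840.00 = 124.64 mm.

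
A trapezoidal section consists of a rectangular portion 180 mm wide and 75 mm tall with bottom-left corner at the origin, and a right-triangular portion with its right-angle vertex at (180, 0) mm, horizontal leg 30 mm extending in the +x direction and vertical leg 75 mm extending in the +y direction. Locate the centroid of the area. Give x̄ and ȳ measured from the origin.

x̄ = 97.69 mm, ȳ = 36.54 mm

rectangular portion: A = 180 × 75 = 13500.00, centroid at (90.00, 37.50).
triangular portion: A = ½·30·75 = 1125.00, centroid at (190.00, 25.00).
ΣA = 14625.00 mm²
ΣAx̄ = (13500.00)(90.00) + (1125.00)(190.00) = 1428750.00 mm³
ΣAȳ = (13500.00)(37.50) + (1125.00)(25.00) = 534375.00 mm³
x̄ = 1428750.00 / 14625.00 = 97.69 mm
ȳ = 534375.00 / 14625.00 = 36.54 mm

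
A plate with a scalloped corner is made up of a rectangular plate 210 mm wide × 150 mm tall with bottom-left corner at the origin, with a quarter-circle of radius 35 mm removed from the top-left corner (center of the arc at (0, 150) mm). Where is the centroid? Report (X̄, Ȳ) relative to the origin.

X̄ = 107.84 mm, Ȳ = 73.11 mm

plate: A = 210 × 150 = 31500.00, centroid at (105.00, 75.00).
removed quarter-circle: A = −¼π·35² = -962.11, centroid at (14.85, 135.15).
ΣA = 30537.89 mm²
ΣAX̄ = (31500.00)(105.00) + (-962.11)(14.85) = 3293208.33 mm³
ΣAȲ = (31500.00)(75.00) + (-962.11)(135.15) = 2232474.75 mm³
X̄ = 3293208.33 / 30537.89 = 107.84 mm
Ȳ = 2232474.75 / 30537.89 = 73.11 mm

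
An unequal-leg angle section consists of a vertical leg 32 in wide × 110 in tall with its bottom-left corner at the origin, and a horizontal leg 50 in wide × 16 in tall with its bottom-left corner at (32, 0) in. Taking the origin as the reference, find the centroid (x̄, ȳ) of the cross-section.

x̄ = 23.59 in, ȳ = 46.30 in

Part | A | x̄ᵢ | ȳᵢ | A·x̄ᵢ | A·ȳᵢ
vertical leg | 3520.00 | 16.00 | 55.00 | 56320.00 | 193600.00
horizontal leg | 800.00 | 57.00 | 8.00 | 45600.00 | 6400.00
Σ | 4320.00 |  |  | 101920.00 | 200000.00
x̄ = 101920.00 / 4320.00 = 23.59 in
ȳ = 200000.00 / 4320.00 = 46.30 in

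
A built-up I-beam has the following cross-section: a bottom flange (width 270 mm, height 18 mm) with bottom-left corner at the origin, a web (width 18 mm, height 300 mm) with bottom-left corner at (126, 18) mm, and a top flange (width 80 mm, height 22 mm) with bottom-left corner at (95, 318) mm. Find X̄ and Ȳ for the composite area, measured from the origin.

bottom flange: A = 270 × 18 = 4860.00, centroid at (135.00, 9.00).
web: A = 18 × 300 = 5400.00, centroid at (135.00, 168.00).
top flange: A = 80 × 22 = 1760.00, centroid at (135.00, 329.00).
ΣA = 12020.00 mm², ΣAX̄ = 1622700.00 mm³, ΣAȲ = 1529980.00 mm³.
X̄ = 1622700.00/12020.00 = 135.00 mm; Ȳ = 1529980.00/12020.00 = 127.29 mm.

X̄ = 135.00 mm, Ȳ = 127.29 mm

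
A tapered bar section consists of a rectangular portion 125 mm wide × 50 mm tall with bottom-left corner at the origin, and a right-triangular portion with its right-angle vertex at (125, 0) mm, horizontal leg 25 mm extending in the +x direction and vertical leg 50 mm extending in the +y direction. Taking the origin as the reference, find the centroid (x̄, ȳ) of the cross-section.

x̄ = 68.94 mm, ȳ = 24.24 mm

rectangular portion: A = 125 × 50 = 6250.00, centroid at (62.50, 25.00).
triangular portion: A = ½·25·50 = 625.00, centroid at (133.33, 16.67).
ΣA = 6875.00 mm², ΣAx̄ = 473958.33 mm³, ΣAȳ = 166666.67 mm³.
x̄ = 473958.33/6875.00 = 68.94 mm; ȳ = 166666.67/6875.00 = 24.24 mm.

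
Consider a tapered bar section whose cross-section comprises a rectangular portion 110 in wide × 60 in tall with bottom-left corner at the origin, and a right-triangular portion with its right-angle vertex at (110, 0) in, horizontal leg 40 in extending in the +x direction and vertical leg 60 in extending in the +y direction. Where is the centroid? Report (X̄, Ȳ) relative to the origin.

Part | A | x̄ᵢ | ȳᵢ | A·x̄ᵢ | A·ȳᵢ
rectangular portion | 6600.00 | 55.00 | 30.00 | 363000.00 | 198000.00
triangular portion | 1200.00 | 123.33 | 20.00 | 148000.00 | 24000.00
Σ | 7800.00 |  |  | 511000.00 | 222000.00
X̄ = 511000.00 / 7800.00 = 65.51 in
Ȳ = 222000.00 / 7800.00 = 28.46 in

X̄ = 65.51 in, Ȳ = 28.46 in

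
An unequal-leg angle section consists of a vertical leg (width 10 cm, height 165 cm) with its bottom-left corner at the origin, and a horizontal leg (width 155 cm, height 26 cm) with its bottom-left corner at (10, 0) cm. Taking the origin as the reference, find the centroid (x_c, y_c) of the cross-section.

x_c = 63.53 cm, y_c = 33.19 cm

Part | A | x̄ᵢ | ȳᵢ | A·x̄ᵢ | A·ȳᵢ
vertical leg | 1650.00 | 5.00 | 82.50 | 8250.00 | 136125.00
horizontal leg | 4030.00 | 87.50 | 13.00 | 352625.00 | 52390.00
Σ | 5680.00 |  |  | 360875.00 | 188515.00
x_c = 360875.00 / 5680.00 = 63.53 cm
y_c = 188515.00 / 5680.00 = 33.19 cm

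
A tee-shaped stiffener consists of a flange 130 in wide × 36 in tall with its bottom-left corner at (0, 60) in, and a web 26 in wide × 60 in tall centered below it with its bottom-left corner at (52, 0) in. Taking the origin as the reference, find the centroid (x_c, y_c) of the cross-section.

Part | A | x̄ᵢ | ȳᵢ | A·x̄ᵢ | A·ȳᵢ
web | 1560.00 | 65.00 | 30.00 | 101400.00 | 46800.00
flange | 4680.00 | 65.00 | 78.00 | 304200.00 | 365040.00
Σ | 6240.00 |  |  | 405600.00 | 411840.00
x_c = 405600.00 / 6240.00 = 65.00 in
y_c = 411840.00 / 6240.00 = 66.00 in

x_c = 65.00 in, y_c = 66.00 in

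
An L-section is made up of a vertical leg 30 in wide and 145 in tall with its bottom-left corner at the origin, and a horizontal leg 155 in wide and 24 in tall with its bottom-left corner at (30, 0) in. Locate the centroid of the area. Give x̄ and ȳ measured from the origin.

vertical leg: A = 30 × 145 = 4350.00, centroid at (15.00, 72.50).
horizontal leg: A = 155 × 24 = 3720.00, centroid at (107.50, 12.00).
ΣA = 8070.00 in², ΣAx̄ = 465150.00 in³, ΣAȳ = 360015.00 in³.
x̄ = 465150.00/8070.00 = 57.64 in; ȳ = 360015.00/8070.00 = 44.61 in.

x̄ = 57.64 in, ȳ = 44.61 in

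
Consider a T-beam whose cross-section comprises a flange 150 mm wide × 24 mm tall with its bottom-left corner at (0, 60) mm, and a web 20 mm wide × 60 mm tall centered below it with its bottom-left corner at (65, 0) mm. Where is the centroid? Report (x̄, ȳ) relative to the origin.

x̄ = 75.00 mm, ȳ = 61.50 mm

web: A = 20 × 60 = 1200.00, centroid at (75.00, 30.00).
flange: A = 150 × 24 = 3600.00, centroid at (75.00, 72.00).
ΣA = 4800.00 mm², ΣAx̄ = 360000.00 mm³, ΣAȳ = 295200.00 mm³.
x̄ = 360000.00/4800.00 = 75.00 mm; ȳ = 295200.00/4800.00 = 61.50 mm.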